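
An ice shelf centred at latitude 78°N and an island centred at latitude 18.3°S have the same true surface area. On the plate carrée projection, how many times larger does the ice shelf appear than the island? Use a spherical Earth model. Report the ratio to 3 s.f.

Plate carrée maps x = Rλ, y = Rφ. The meridian scale is h = 1 and the parallel scale is k = 1/cos φ = sec φ.
Areal scale at 78°: h·k = 1.000 × 4.810 = 4.810.
Areal scale at 18.3°: h·k = 1.000 × 1.053 = 1.053.
Ratio = 4.810/1.053 ≈ 4.57.

4.57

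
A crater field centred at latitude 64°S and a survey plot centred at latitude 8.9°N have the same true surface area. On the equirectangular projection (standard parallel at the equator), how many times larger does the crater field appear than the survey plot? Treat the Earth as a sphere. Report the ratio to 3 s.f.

In the plate carrée (x = Rλ, y = Rφ), meridians are true-scale (h = 1) and parallels are stretched by k = sec φ.
Areal scale at 64°: h·k = 1.000 × 2.281 = 2.281.
Areal scale at 8.9°: h·k = 1.000 × 1.012 = 1.012.
Ratio = 2.281/1.012 ≈ 2.25.

2.25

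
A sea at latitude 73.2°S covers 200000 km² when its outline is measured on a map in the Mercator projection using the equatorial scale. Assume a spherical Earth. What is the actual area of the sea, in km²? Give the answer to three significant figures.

For Mercator, h = k = sec φ (a conformal cylindrical projection has a single point scale, 1/cos φ).
Areal scale = k² = sec²φ = 1/cos²(73.2°) = 1/0.2890² = 11.97.
True area = apparent / (areal scale) = 200000 / 11.97 ≈ 16700 km².

16700 km²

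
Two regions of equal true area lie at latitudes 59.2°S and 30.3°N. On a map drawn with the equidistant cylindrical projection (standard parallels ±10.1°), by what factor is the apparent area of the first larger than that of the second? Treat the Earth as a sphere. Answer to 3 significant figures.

1.69

With standard parallel φ₀ = 10.1°, the equirectangular projection gives x = Rλ cos φ₀, y = Rφ, so h = 1 and k = cos 10.1° / cos φ.
Areal scale at 59.2°: h·k = 1.000 × 1.923 = 1.923.
Areal scale at 30.3°: h·k = 1.000 × 1.140 = 1.140.
Ratio = 1.923/1.140 ≈ 1.69.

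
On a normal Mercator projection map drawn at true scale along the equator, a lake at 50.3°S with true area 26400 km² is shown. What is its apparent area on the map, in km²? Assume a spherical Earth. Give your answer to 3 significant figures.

64700 km²

For Mercator, h = k = sec φ (a conformal cylindrical projection has a single point scale, 1/cos φ).
Areal scale = k² = sec²φ = 1/cos²(50.3°) = 1/0.6388² = 2.451.
Apparent area = 26400 × 2.451 ≈ 64700 km².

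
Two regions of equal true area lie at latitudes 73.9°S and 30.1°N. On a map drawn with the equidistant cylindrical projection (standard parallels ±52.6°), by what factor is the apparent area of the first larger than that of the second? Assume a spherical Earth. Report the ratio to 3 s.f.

3.12

The equidistant cylindrical projection with φ₀ = 52.6° has h = 1 (meridians true) and k = cos φ₀ / cos φ along parallels.
Areal scale at 73.9°: h·k = 1.000 × 2.190 = 2.190.
Areal scale at 30.1°: h·k = 1.000 × 0.7020 = 0.7020.
Ratio = 2.190/0.7020 ≈ 3.12.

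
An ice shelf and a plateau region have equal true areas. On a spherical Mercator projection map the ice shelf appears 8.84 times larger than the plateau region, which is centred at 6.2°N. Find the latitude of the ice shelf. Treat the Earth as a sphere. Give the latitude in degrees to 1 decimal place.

Mercator areal scale is sec²φ, so apparent-area ratio = sec²φ₁ / sec²φ₂ = cos²φ₂ / cos²φ₁.
cos²φ₂ / cos²φ₁ = 8.84  ⇒  cos φ₁ = cos 6.2° / √8.84 = 0.9942/2.973 = 0.3344.
φ₁ = arccos(0.3344) ≈ 70.5°.

70.5°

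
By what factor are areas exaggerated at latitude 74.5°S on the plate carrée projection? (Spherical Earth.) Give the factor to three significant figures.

3.74

For the equirectangular projection with φ₀ = 0 (plate carrée), h = 1 along meridians and k = sec φ along parallels.
Areal scale = h·k = 1 × sec φ; at 74.5°, h = 1.000, k = 3.742, so h·k = 3.742.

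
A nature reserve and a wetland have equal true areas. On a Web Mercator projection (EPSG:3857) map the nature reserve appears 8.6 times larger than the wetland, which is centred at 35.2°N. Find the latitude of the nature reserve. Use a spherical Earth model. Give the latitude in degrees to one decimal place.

73.8°

For equal true areas on Mercator, apparent areas scale as sec²φ, so the ratio is cos²φ₂ / cos²φ₁.
cos²φ₂ / cos²φ₁ = 8.6  ⇒  cos φ₁ = cos 35.2° / √8.6 = 0.8171/2.933 = 0.2786.
φ₁ = arccos(0.2786) ≈ 73.8°.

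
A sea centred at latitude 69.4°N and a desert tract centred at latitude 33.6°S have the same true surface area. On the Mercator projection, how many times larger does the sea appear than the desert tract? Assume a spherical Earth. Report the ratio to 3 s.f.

5.60

Mercator areal scale is sec²φ.
At 69.4°: sec²(69.4°) = 1/0.3518² = 8.078.
At 33.6°: sec²(33.6°) = 1/0.8329² = 1.441.
Ratio = 8.078/1.441 = cos²(33.6°)/cos²(69.4°) ≈ 5.60.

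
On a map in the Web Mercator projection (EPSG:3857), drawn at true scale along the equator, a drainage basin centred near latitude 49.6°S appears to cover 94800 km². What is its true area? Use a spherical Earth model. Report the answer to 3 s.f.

For Mercator, h = k = sec φ (a conformal cylindrical projection has a single point scale, 1/cos φ).
Areal scale = k² = sec²φ = 1/cos²(49.6°) = 1/0.6481² = 2.381.
True area = apparent / (areal scale) = 94800 / 2.381 ≈ 39800 km².

39800 km²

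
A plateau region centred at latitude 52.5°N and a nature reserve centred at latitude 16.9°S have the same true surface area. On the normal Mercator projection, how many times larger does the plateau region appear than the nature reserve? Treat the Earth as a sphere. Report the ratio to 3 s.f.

Mercator areal scale is sec²φ.
At 52.5°: sec²(52.5°) = 1/0.6088² = 2.698.
At 16.9°: sec²(16.9°) = 1/0.9568² = 1.092.
Ratio = 2.698/1.092 = cos²(16.9°)/cos²(52.5°) ≈ 2.47.

2.47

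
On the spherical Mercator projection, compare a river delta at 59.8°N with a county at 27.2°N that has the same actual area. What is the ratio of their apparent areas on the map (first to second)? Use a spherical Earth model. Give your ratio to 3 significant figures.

3.13

Mercator is conformal with k = sec φ, so areal scale = k² = sec²φ.
At 59.8°: sec²(59.8°) = 1/0.5030² = 3.952.
At 27.2°: sec²(27.2°) = 1/0.8894² = 1.264.
Ratio = 3.952/1.264 = cos²(27.2°)/cos²(59.8°) ≈ 3.13.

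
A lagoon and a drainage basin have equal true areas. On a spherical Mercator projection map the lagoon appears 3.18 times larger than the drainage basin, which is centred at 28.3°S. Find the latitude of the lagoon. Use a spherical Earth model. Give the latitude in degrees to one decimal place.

For equal true areas on Mercator, apparent areas scale as sec²φ, so the ratio is cos²φ₂ / cos²φ₁.
cos²φ₂ / cos²φ₁ = 3.18  ⇒  cos φ₁ = cos 28.3° / √3.18 = 0.8805/1.783 = 0.4937.
φ₁ = arccos(0.4937) ≈ 60.4°.

60.4°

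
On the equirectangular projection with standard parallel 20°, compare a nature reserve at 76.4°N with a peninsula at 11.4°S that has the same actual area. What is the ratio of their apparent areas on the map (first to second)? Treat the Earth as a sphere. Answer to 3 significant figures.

4.17

With standard parallel φ₀ = 20°, the equirectangular projection gives x = Rλ cos φ₀, y = Rφ, so h = 1 and k = cos 20° / cos φ.
Areal scale at 76.4°: h·k = 1.000 × 3.996 = 3.996.
Areal scale at 11.4°: h·k = 1.000 × 0.9586 = 0.9586.
Ratio = 3.996/0.9586 ≈ 4.17.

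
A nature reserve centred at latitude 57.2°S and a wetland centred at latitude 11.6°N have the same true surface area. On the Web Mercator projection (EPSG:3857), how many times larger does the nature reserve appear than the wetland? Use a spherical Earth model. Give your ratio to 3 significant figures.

3.27

On Mercator, area is exaggerated by sec²φ = 1/cos²φ.
At 57.2°: sec²(57.2°) = 1/0.5417² = 3.408.
At 11.6°: sec²(11.6°) = 1/0.9796² = 1.042.
Ratio = 3.408/1.042 = cos²(11.6°)/cos²(57.2°) ≈ 3.27.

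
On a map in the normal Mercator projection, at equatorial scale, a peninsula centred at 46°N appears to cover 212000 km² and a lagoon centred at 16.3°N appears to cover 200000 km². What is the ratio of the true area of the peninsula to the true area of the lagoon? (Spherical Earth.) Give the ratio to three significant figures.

Mercator's areal exaggeration is sec²φ; hence true area = (apparent area) · cos²φ.
True area of peninsula: 212000 × cos²(46°) = 212000 × 0.4826 = 102300 km².
True area of lagoon: 200000 × cos²(16.3°) = 200000 × 0.9212 = 184200 km².
Ratio = 102300 / 184200 ≈ 0.555.

0.555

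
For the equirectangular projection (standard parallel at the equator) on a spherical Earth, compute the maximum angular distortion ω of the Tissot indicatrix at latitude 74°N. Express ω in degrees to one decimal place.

69.2°

In the plate carrée (x = Rλ, y = Rφ), meridians are true-scale (h = 1) and parallels are stretched by k = sec φ.
At 74°: h = 1.000, k = 3.628; principal scales a = 3.628, b = 1.000.
sin(ω/2) = (a − b)/(a + b) = 2.628/4.628 = 0.5678, so ω = 2 arcsin(0.5678) ≈ 69.2°.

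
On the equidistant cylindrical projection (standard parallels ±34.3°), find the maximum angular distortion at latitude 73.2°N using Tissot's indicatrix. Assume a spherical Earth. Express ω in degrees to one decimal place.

57.6°

The equidistant cylindrical projection with φ₀ = 34.3° has h = 1 (meridians true) and k = cos φ₀ / cos φ along parallels.
At 73.2°: h = 1.000, k = 2.858; principal scales a = 2.858, b = 1.000.
sin(ω/2) = (a − b)/(a + b) = 1.858/3.858 = 0.4816, so ω = 2 arcsin(0.4816) ≈ 57.6°.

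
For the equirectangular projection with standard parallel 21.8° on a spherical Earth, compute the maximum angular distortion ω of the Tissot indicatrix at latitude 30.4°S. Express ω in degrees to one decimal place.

With standard parallel φ₀ = 21.8°, the equirectangular projection gives x = Rλ cos φ₀, y = Rφ, so h = 1 and k = cos 21.8° / cos φ.
At 30.4°: h = 1.000, k = 1.076; principal scales a = 1.076, b = 1.000.
sin(ω/2) = (a − b)/(a + b) = 0.07649/2.076 = 0.03684, so ω = 2 arcsin(0.03684) ≈ 4.2°.

4.2°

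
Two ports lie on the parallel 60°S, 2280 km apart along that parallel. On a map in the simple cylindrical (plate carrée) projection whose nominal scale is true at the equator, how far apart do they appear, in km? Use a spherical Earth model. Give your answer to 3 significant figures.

4560 km

For the equirectangular projection with φ₀ = 0 (plate carrée), h = 1 along meridians and k = sec φ along parallels.
Along the parallel, k = sec 60° = 1/0.5000 = 2.000.
Map distance = 2280 × 2.000 ≈ 4560 km.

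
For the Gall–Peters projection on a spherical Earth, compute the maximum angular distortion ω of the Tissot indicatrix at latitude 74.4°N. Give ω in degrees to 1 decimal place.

96.7°

The Gall–Peters projection is cylindrical equal-area with φ₀ = 45°. A cylindrical equal-area projection with standard parallel φ₀ has meridian scale h = cos φ / cos φ₀ and parallel scale k = cos φ₀ / cos φ (so areas are preserved, h·k = 1).
At 74.4°: h = 0.3803, k = 2.629; principal scales a = 2.629, b = 0.3803.
sin(ω/2) = (a − b)/(a + b) = 2.249/3.010 = 0.7473, so ω = 2 arcsin(0.7473) ≈ 96.7°.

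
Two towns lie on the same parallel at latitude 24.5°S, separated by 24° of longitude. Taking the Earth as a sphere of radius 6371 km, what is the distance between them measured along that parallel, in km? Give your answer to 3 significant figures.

2430 km

Arc length along a parallel = R cos φ · Δλ (with Δλ in radians).
= 6371 × cos 24.5° × (24° × π/180) = 6371 × 0.9100 × 0.4189 ≈ 2430 km.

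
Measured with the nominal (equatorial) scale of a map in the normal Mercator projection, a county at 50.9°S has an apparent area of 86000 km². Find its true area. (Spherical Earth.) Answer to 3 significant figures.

For Mercator, h = k = sec φ (a conformal cylindrical projection has a single point scale, 1/cos φ).
Areal scale = k² = sec²φ = 1/cos²(50.9°) = 1/0.6307² = 2.514.
True area = apparent / (areal scale) = 86000 / 2.514 ≈ 34200 km².

34200 km²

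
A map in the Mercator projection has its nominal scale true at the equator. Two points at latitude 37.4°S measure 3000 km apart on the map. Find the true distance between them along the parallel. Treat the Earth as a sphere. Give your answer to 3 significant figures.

Mercator is conformal, so the point scale is isotropic: h = k = sec φ = 1/cos φ.
Along the parallel at 37.4°, map distances are exaggerated by k = sec 37.4° = 1.259.
True distance = 3000 / 1.259 = 3000 × cos 37.4° ≈ 2380 km.

2380 km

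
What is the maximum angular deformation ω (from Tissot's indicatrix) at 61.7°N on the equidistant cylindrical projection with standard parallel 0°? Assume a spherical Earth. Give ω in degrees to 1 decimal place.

41.8°

Plate carrée maps x = Rλ, y = Rφ. The meridian scale is h = 1 and the parallel scale is k = 1/cos φ = sec φ.
At 61.7°: h = 1.000, k = 2.109; principal scales a = 2.109, b = 1.000.
sin(ω/2) = (a − b)/(a + b) = 1.109/3.109 = 0.3568, so ω = 2 arcsin(0.3568) ≈ 41.8°.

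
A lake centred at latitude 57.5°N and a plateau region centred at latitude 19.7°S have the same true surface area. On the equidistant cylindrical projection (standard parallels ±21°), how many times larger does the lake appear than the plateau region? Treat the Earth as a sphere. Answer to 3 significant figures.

In the equirectangular projection with standard parallel φ₀ = 21° (x = Rλ cos φ₀, y = Rφ), meridians are true-scale (h = 1) and the parallel scale is k = cos φ₀ / cos φ.
Areal scale at 57.5°: h·k = 1.000 × 1.738 = 1.738.
Areal scale at 19.7°: h·k = 1.000 × 0.9916 = 0.9916.
Ratio = 1.738/0.9916 ≈ 1.75.

1.75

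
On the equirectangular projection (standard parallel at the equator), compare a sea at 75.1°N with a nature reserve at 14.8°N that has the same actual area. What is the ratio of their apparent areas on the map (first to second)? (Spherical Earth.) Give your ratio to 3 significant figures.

For the equirectangular projection with φ₀ = 0 (plate carrée), h = 1 along meridians and k = sec φ along parallels.
Areal scale at 75.1°: h·k = 1.000 × 3.889 = 3.889.
Areal scale at 14.8°: h·k = 1.000 × 1.034 = 1.034.
Ratio = 3.889/1.034 ≈ 3.76.

3.76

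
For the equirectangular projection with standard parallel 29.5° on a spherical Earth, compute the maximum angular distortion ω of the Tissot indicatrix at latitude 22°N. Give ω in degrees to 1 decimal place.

The equidistant cylindrical projection with φ₀ = 29.5° has h = 1 (meridians true) and k = cos φ₀ / cos φ along parallels.
At 22°: h = 1.000, k = 0.9387; principal scales a = 1.000, b = 0.9387.
sin(ω/2) = (a − b)/(a + b) = 0.06129/1.939 = 0.03161, so ω = 2 arcsin(0.03161) ≈ 3.6°.

3.6°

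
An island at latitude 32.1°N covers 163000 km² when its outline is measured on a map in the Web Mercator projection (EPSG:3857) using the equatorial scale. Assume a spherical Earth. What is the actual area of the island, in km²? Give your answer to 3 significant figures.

117000 km²

Mercator is conformal, so the point scale is isotropic: h = k = sec φ = 1/cos φ.
Areal scale = k² = sec²φ = 1/cos²(32.1°) = 1/0.8471² = 1.394.
True area = apparent / (areal scale) = 163000 / 1.394 ≈ 117000 km².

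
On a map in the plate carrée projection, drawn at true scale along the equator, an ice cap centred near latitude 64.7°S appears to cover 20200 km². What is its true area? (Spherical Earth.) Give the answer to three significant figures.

8630 km²

Plate carrée maps x = Rλ, y = Rφ. The meridian scale is h = 1 and the parallel scale is k = 1/cos φ = sec φ.
Areal scale = h·k = 1 × sec φ; at 64.7°, h = 1.000, k = 2.340, so h·k = 2.340.
True area = apparent / (areal scale) = 20200 / 2.340 ≈ 8630 km².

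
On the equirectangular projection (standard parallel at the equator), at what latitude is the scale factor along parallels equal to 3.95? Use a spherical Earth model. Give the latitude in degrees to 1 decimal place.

75.3°

Plate carrée: h = 1, k = sec φ along parallels.
sec φ = 3.95  ⇒  cos φ = 0.2532  ⇒  φ ≈ 75.3°.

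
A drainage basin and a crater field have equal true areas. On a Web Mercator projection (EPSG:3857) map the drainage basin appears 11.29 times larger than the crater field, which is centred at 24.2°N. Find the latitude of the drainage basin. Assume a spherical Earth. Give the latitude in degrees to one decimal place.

For equal true areas on Mercator, apparent areas scale as sec²φ, so the ratio is cos²φ₂ / cos²φ₁.
cos²φ₂ / cos²φ₁ = 11.29  ⇒  cos φ₁ = cos 24.2° / √11.29 = 0.9121/3.360 = 0.2715.
φ₁ = arccos(0.2715) ≈ 74.2°.

74.2°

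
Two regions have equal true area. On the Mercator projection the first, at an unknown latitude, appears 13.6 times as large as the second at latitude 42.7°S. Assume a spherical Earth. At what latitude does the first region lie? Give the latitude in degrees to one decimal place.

78.5°

On Mercator, (apparent₁)/(apparent₂) = sec²φ₁ / sec²φ₂ when true areas are equal.
cos²φ₂ / cos²φ₁ = 13.6  ⇒  cos φ₁ = cos 42.7° / √13.6 = 0.7349/3.688 = 0.1993.
φ₁ = arccos(0.1993) ≈ 78.5°.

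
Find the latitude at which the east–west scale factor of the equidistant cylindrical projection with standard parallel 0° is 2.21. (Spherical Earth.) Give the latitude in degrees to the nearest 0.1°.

Plate carrée: h = 1, k = sec φ along parallels.
sec φ = 2.21  ⇒  cos φ = 0.4525  ⇒  φ ≈ 63.1°.

63.1°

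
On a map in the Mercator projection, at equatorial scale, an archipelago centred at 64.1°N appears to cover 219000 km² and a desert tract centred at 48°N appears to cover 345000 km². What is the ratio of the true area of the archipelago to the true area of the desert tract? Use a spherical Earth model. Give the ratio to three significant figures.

0.271

On Mercator the areal scale is sec²φ, so true area = apparent × cos²φ.
True area of archipelago: 219000 × cos²(64.1°) = 219000 × 0.1908 = 41780 km².
True area of desert tract: 345000 × cos²(48°) = 345000 × 0.4477 = 154500 km².
Ratio = 41780 / 154500 ≈ 0.271.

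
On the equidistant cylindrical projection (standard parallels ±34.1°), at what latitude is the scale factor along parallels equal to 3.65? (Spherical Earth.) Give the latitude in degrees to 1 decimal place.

76.9°

With standard parallel φ₀ = 34.1°, the equirectangular projection gives x = Rλ cos φ₀, y = Rφ, so h = 1 and k = cos 34.1° / cos φ.
k = cos φ₀ / cos φ = 3.65  ⇒  cos φ = cos 34.1° / 3.65 = 0.2269.
φ = arccos(0.2269) ≈ 76.9°.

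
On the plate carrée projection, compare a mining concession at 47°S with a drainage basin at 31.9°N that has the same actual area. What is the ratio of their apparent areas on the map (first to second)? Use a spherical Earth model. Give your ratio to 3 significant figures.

1.24

For the equirectangular projection with φ₀ = 0 (plate carrée), h = 1 along meridians and k = sec φ along parallels.
Areal scale at 47°: h·k = 1.000 × 1.466 = 1.466.
Areal scale at 31.9°: h·k = 1.000 × 1.178 = 1.178.
Ratio = 1.466/1.178 ≈ 1.24.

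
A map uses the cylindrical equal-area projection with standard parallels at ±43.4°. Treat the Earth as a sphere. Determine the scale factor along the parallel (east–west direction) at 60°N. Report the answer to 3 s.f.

1.45

A cylindrical equal-area projection with standard parallel φ₀ has meridian scale h = cos φ / cos φ₀ and parallel scale k = cos φ₀ / cos φ (so areas are preserved, h·k = 1).
k = cos 43.4° / cos 60° = 0.7266/0.5000 = 1.453.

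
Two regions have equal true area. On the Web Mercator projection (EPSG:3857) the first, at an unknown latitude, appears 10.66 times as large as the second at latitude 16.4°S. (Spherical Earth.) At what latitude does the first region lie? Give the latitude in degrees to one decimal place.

Mercator areal scale is sec²φ, so apparent-area ratio = sec²φ₁ / sec²φ₂ = cos²φ₂ / cos²φ₁.
cos²φ₂ / cos²φ₁ = 10.66  ⇒  cos φ₁ = cos 16.4° / √10.66 = 0.9593/3.265 = 0.2938.
φ₁ = arccos(0.2938) ≈ 72.9°.

72.9°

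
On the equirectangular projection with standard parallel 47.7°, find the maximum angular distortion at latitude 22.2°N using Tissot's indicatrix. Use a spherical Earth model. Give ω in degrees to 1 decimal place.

18.2°

With standard parallel φ₀ = 47.7°, the equirectangular projection gives x = Rλ cos φ₀, y = Rφ, so h = 1 and k = cos 47.7° / cos φ.
At 22.2°: h = 1.000, k = 0.7269; principal scales a = 1.000, b = 0.7269.
sin(ω/2) = (a − b)/(a + b) = 0.2731/1.727 = 0.1581, so ω = 2 arcsin(0.1581) ≈ 18.2°.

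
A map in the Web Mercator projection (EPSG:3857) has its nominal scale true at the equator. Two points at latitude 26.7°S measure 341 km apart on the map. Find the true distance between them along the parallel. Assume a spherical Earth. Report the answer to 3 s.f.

For Mercator, h = k = sec φ (a conformal cylindrical projection has a single point scale, 1/cos φ).
Along the parallel at 26.7°, map distances are exaggerated by k = sec 26.7° = 1.119.
True distance = 341 / 1.119 = 341 × cos 26.7° ≈ 305 km.

305 km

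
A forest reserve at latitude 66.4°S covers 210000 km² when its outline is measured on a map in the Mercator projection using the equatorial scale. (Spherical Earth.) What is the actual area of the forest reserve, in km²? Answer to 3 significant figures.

For Mercator, h = k = sec φ (a conformal cylindrical projection has a single point scale, 1/cos φ).
Areal scale = k² = sec²φ = 1/cos²(66.4°) = 1/0.4003² = 6.239.
True area = apparent / (areal scale) = 210000 / 6.239 ≈ 33700 km².

33700 km²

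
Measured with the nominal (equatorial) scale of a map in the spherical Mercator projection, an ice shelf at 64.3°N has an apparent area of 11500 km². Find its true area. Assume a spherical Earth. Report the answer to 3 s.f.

For Mercator, h = k = sec φ (a conformal cylindrical projection has a single point scale, 1/cos φ).
Areal scale = k² = sec²φ = 1/cos²(64.3°) = 1/0.4337² = 5.317.
True area = apparent / (areal scale) = 11500 / 5.317 ≈ 2160 km².

2160 km²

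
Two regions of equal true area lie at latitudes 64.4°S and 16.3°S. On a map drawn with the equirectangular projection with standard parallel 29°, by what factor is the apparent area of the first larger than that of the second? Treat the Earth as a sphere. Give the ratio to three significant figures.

In the equirectangular projection with standard parallel φ₀ = 29° (x = Rλ cos φ₀, y = Rφ), meridians are true-scale (h = 1) and the parallel scale is k = cos φ₀ / cos φ.
Areal scale at 64.4°: h·k = 1.000 × 2.024 = 2.024.
Areal scale at 16.3°: h·k = 1.000 × 0.9112 = 0.9112.
Ratio = 2.024/0.9112 ≈ 2.22.

2.22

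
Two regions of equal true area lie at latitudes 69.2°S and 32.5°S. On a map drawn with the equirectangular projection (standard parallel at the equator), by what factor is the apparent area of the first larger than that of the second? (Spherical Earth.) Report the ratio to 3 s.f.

For the equirectangular projection with φ₀ = 0 (plate carrée), h = 1 along meridians and k = sec φ along parallels.
Areal scale at 69.2°: h·k = 1.000 × 2.816 = 2.816.
Areal scale at 32.5°: h·k = 1.000 × 1.186 = 1.186.
Ratio = 2.816/1.186 ≈ 2.38.

2.38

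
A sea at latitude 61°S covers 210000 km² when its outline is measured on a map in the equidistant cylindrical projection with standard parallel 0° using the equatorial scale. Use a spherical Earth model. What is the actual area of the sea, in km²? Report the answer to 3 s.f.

For the equirectangular projection with φ₀ = 0 (plate carrée), h = 1 along meridians and k = sec φ along parallels.
Areal scale = h·k = 1 × sec φ; at 61°, h = 1.000, k = 2.063, so h·k = 2.063.
True area = apparent / (areal scale) = 210000 / 2.063 ≈ 102000 km².

102000 km²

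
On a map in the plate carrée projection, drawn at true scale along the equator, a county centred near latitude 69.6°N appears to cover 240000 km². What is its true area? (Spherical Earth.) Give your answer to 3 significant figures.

83700 km²

In the plate carrée (x = Rλ, y = Rφ), meridians are true-scale (h = 1) and parallels are stretched by k = sec φ.
Areal scale = h·k = 1 × sec φ; at 69.6°, h = 1.000, k = 2.869, so h·k = 2.869.
True area = apparent / (areal scale) = 240000 / 2.869 ≈ 83700 km².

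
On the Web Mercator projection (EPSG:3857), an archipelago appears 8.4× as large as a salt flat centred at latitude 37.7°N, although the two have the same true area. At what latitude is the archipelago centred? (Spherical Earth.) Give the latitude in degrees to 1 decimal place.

Mercator areal scale is sec²φ, so apparent-area ratio = sec²φ₁ / sec²φ₂ = cos²φ₂ / cos²φ₁.
cos²φ₂ / cos²φ₁ = 8.4  ⇒  cos φ₁ = cos 37.7° / √8.4 = 0.7912/2.898 = 0.2730.
φ₁ = arccos(0.2730) ≈ 74.2°.

74.2°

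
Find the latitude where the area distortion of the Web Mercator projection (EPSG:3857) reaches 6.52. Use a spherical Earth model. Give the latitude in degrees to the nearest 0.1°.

Mercator areal scale is sec²φ.
sec²φ = 6.52  ⇒  cos²φ = 0.1534  ⇒  cos φ = 0.3916.
φ = arccos(0.3916) ≈ 66.9°.

66.9°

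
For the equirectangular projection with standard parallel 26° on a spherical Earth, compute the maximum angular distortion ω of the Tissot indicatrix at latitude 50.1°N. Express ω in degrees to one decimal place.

19.2°

In the equirectangular projection with standard parallel φ₀ = 26° (x = Rλ cos φ₀, y = Rφ), meridians are true-scale (h = 1) and the parallel scale is k = cos φ₀ / cos φ.
At 50.1°: h = 1.000, k = 1.401; principal scales a = 1.401, b = 1.000.
sin(ω/2) = (a − b)/(a + b) = 0.4012/2.401 = 0.1671, so ω = 2 arcsin(0.1671) ≈ 19.2°.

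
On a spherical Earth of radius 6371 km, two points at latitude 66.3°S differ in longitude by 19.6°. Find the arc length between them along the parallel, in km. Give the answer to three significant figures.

876 km

Arc length along a parallel = R cos φ · Δλ (with Δλ in radians).
= 6371 × cos 66.3° × (19.6° × π/180) = 6371 × 0.4019 × 0.3421 ≈ 876 km.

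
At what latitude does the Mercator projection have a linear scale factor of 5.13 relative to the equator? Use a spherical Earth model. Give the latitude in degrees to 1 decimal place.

78.8°

Mercator scale is k = sec φ = 1/cos φ.
1/cos φ = 5.13  ⇒  cos φ = 0.1949  ⇒  φ = arccos(0.1949) ≈ 78.8°.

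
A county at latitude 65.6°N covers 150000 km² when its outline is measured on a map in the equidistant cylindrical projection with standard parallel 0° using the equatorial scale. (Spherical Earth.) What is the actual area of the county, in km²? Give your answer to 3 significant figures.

In the plate carrée (x = Rλ, y = Rφ), meridians are true-scale (h = 1) and parallels are stretched by k = sec φ.
Areal scale = h·k = 1 × sec φ; at 65.6°, h = 1.000, k = 2.421, so h·k = 2.421.
True area = apparent / (areal scale) = 150000 / 2.421 ≈ 62000 km².

62000 km²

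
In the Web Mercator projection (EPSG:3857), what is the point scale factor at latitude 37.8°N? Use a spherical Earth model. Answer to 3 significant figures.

1.27

Mercator is conformal, so the point scale is isotropic: h = k = sec φ = 1/cos φ.
k = 1/cos 37.8° = 1/0.7902 = 1.266.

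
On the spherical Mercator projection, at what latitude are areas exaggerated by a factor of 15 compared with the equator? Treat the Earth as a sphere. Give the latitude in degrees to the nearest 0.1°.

75.0°

Mercator areal scale is sec²φ.
sec²φ = 15  ⇒  cos²φ = 0.06667  ⇒  cos φ = 0.2582.
φ = arccos(0.2582) ≈ 75.0°.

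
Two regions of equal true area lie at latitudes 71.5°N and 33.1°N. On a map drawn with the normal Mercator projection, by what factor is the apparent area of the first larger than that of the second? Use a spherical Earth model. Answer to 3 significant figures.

Mercator is conformal with k = sec φ, so areal scale = k² = sec²φ.
At 71.5°: sec²(71.5°) = 1/0.3173² = 9.932.
At 33.1°: sec²(33.1°) = 1/0.8377² = 1.425.
Ratio = 9.932/1.425 = cos²(33.1°)/cos²(71.5°) ≈ 6.97.

6.97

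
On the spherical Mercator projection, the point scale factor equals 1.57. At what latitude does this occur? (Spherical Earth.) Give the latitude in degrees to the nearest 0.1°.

Mercator scale is k = sec φ = 1/cos φ.
1/cos φ = 1.57  ⇒  cos φ = 0.6369  ⇒  φ = arccos(0.6369) ≈ 50.4°.

50.4°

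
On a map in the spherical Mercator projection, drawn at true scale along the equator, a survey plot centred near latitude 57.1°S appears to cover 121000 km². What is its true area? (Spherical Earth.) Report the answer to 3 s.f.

The Mercator projection is conformal; its linear scale factor is the same in every direction and equals sec φ = 1/cos φ.
Areal scale = k² = sec²φ = 1/cos²(57.1°) = 1/0.5432² = 3.389.
True area = apparent / (areal scale) = 121000 / 3.389 ≈ 35700 km².

35700 km²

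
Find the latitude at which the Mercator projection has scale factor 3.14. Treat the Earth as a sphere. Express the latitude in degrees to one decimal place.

Mercator scale is k = sec φ = 1/cos φ.
1/cos φ = 3.14  ⇒  cos φ = 0.3185  ⇒  φ = arccos(0.3185) ≈ 71.4°.

71.4°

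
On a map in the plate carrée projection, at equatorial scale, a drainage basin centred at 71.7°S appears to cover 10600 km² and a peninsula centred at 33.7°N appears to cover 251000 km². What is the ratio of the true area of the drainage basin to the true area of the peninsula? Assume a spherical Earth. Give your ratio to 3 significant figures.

On the plate carrée, areal scale = h·k = 1 × sec φ, so true area = apparent × cos φ.
True area of drainage basin: 10600 × cos(71.7°) = 10600 × 0.3140 = 3328 km².
True area of peninsula: 251000 × cos(33.7°) = 251000 × 0.8320 = 208800 km².
Ratio = 3328 / 208800 ≈ 0.0159.

0.0159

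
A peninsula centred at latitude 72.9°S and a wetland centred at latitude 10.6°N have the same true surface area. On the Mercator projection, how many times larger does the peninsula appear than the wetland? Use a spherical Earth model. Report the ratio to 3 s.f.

Mercator is conformal with k = sec φ, so areal scale = k² = sec²φ.
At 72.9°: sec²(72.9°) = 1/0.2940² = 11.57.
At 10.6°: sec²(10.6°) = 1/0.9829² = 1.035.
Ratio = 11.57/1.035 = cos²(10.6°)/cos²(72.9°) ≈ 11.2.

11.2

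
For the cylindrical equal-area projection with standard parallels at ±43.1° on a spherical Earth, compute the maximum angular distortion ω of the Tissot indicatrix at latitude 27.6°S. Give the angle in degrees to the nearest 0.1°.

A cylindrical equal-area projection with standard parallel φ₀ has meridian scale h = cos φ / cos φ₀ and parallel scale k = cos φ₀ / cos φ (so areas are preserved, h·k = 1).
At 27.6°: h = 1.214, k = 0.8239; principal scales a = 1.214, b = 0.8239.
sin(ω/2) = (a − b)/(a + b) = 0.3898/2.038 = 0.1913, so ω = 2 arcsin(0.1913) ≈ 22.1°.

22.1°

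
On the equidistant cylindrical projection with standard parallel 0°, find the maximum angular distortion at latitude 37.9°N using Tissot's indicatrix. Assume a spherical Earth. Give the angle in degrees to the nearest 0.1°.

For the equirectangular projection with φ₀ = 0 (plate carrée), h = 1 along meridians and k = sec φ along parallels.
At 37.9°: h = 1.000, k = 1.267; principal scales a = 1.267, b = 1.000.
sin(ω/2) = (a − b)/(a + b) = 0.2673/2.267 = 0.1179, so ω = 2 arcsin(0.1179) ≈ 13.5°.

13.5°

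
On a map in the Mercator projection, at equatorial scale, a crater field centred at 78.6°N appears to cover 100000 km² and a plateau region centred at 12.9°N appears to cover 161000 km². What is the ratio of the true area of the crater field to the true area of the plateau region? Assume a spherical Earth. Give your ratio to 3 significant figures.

On Mercator the areal scale is sec²φ, so true area = apparent × cos²φ.
True area of crater field: 100000 × cos²(78.6°) = 100000 × 0.03907 = 3907 km².
True area of plateau region: 161000 × cos²(12.9°) = 161000 × 0.9502 = 153000 km².
Ratio = 3907 / 153000 ≈ 0.0255.

0.0255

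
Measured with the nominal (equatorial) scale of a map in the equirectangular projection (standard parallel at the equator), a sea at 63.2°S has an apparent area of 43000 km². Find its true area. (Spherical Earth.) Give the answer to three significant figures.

19400 km²

In the plate carrée (x = Rλ, y = Rφ), meridians are true-scale (h = 1) and parallels are stretched by k = sec φ.
Areal scale = h·k = 1 × sec φ; at 63.2°, h = 1.000, k = 2.218, so h·k = 2.218.
True area = apparent / (areal scale) = 43000 / 2.218 ≈ 19400 km².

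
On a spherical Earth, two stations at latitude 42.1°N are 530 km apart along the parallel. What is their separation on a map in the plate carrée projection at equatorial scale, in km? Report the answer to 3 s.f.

For the equirectangular projection with φ₀ = 0 (plate carrée), h = 1 along meridians and k = sec φ along parallels.
Along the parallel, k = sec 42.1° = 1/0.7420 = 1.348.
Map distance = 530 × 1.348 ≈ 714 km.

714 km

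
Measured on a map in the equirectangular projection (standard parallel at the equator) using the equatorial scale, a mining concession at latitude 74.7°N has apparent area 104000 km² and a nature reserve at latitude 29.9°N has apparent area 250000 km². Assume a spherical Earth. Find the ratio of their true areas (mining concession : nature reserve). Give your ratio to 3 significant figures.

0.127

On the plate carrée, areal scale = h·k = 1 × sec φ, so true area = apparent × cos φ.
True area of mining concession: 104000 × cos(74.7°) = 104000 × 0.2639 = 27440 km².
True area of nature reserve: 250000 × cos(29.9°) = 250000 × 0.8669 = 216700 km².
Ratio = 27440 / 216700 ≈ 0.127.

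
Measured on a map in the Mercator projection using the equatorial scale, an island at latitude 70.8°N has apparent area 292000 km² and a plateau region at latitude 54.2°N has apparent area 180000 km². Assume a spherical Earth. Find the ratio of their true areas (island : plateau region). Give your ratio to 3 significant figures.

Since Mercator area scale is 1/cos²φ, the true area equals the apparent area multiplied by cos²φ.
True area of island: 292000 × cos²(70.8°) = 292000 × 0.1082 = 31580 km².
True area of plateau region: 180000 × cos²(54.2°) = 180000 × 0.3422 = 61590 km².
Ratio = 31580 / 61590 ≈ 0.513.

0.513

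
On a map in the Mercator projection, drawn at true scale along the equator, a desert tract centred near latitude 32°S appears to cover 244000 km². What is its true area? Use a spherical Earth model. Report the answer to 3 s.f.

175000 km²

The Mercator projection is conformal; its linear scale factor is the same in every direction and equals sec φ = 1/cos φ.
Areal scale = k² = sec²φ = 1/cos²(32°) = 1/0.8480² = 1.390.
True area = apparent / (areal scale) = 244000 / 1.390 ≈ 175000 km².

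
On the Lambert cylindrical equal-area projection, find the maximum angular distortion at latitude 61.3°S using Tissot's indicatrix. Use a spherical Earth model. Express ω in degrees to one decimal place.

77.4°

The Lambert cylindrical equal-area projection is the cylindrical equal-area projection with its standard parallel at the equator (φ₀ = 0). For cylindrical equal-area with standard parallel φ₀, h = cos φ / cos φ₀ and k = cos φ₀ / cos φ, so h·k = 1.
At 61.3°: h = 0.4802, k = 2.082; principal scales a = 2.082, b = 0.4802.
sin(ω/2) = (a − b)/(a + b) = 1.602/2.563 = 0.6252, so ω = 2 arcsin(0.6252) ≈ 77.4°.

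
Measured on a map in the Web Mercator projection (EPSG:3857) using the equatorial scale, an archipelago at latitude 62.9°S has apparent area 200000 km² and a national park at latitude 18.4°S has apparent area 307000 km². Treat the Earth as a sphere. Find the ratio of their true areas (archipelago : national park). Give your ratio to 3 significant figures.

On Mercator the areal scale is sec²φ, so true area = apparent × cos²φ.
True area of archipelago: 200000 × cos²(62.9°) = 200000 × 0.2075 = 41500 km².
True area of national park: 307000 × cos²(18.4°) = 307000 × 0.9004 = 276400 km².
Ratio = 41500 / 276400 ≈ 0.150.

0.150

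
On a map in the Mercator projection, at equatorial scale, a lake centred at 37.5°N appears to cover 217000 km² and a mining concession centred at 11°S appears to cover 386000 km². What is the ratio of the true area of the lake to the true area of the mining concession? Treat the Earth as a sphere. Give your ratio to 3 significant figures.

0.367

On Mercator the areal scale is sec²φ, so true area = apparent × cos²φ.
True area of lake: 217000 × cos²(37.5°) = 217000 × 0.6294 = 136600 km².
True area of mining concession: 386000 × cos²(11°) = 386000 × 0.9636 = 371900 km².
Ratio = 136600 / 371900 ≈ 0.367.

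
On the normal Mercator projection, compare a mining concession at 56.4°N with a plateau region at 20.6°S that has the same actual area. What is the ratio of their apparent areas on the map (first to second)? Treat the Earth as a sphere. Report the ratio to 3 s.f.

Mercator areal scale is sec²φ.
At 56.4°: sec²(56.4°) = 1/0.5534² = 3.265.
At 20.6°: sec²(20.6°) = 1/0.9361² = 1.141.
Ratio = 3.265/1.141 = cos²(20.6°)/cos²(56.4°) ≈ 2.86.

2.86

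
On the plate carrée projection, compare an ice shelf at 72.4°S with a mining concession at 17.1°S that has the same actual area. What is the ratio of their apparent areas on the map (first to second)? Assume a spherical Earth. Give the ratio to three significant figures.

3.16

Plate carrée maps x = Rλ, y = Rφ. The meridian scale is h = 1 and the parallel scale is k = 1/cos φ = sec φ.
Areal scale at 72.4°: h·k = 1.000 × 3.307 = 3.307.
Areal scale at 17.1°: h·k = 1.000 × 1.046 = 1.046.
Ratio = 3.307/1.046 ≈ 3.16.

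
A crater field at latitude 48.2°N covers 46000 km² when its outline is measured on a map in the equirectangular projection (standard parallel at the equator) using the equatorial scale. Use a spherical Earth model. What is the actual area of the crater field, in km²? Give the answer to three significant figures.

30700 km²

Plate carrée maps x = Rλ, y = Rφ. The meridian scale is h = 1 and the parallel scale is k = 1/cos φ = sec φ.
Areal scale = h·k = 1 × sec φ; at 48.2°, h = 1.000, k = 1.500, so h·k = 1.500.
True area = apparent / (areal scale) = 46000 / 1.500 ≈ 30700 km².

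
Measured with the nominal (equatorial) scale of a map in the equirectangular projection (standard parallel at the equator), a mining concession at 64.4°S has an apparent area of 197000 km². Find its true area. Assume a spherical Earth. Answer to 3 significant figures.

85100 km²

Plate carrée maps x = Rλ, y = Rφ. The meridian scale is h = 1 and the parallel scale is k = 1/cos φ = sec φ.
Areal scale = h·k = 1 × sec φ; at 64.4°, h = 1.000, k = 2.314, so h·k = 2.314.
True area = apparent / (areal scale) = 197000 / 2.314 ≈ 85100 km².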